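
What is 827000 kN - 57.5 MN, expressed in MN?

769.5 MN

In MN:
  827000 kN = 827000 × 10^-3 MN = 827
  57.5 MN → 57.5
Difference: 827 - 57.5 = 769.5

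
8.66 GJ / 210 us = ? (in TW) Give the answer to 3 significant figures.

41.2 TW

(8.66 × 10⁹) / (210 × 10⁻⁶) = 0.041238 × 10¹⁵ W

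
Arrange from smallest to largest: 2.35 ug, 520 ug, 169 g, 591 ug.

2.35 ug = 0.00000235 g
520 ug = 0.00052 g
169 g = 169 g
591 ug = 0.000591 g

2.35 ug < 520 ug < 591 ug < 169 g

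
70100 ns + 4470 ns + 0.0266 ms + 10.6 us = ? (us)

111.77 us

In us:
  70100 ns = 70100e-3 us = 70.1
  4470 ns = 4470e-3 us = 4.47
  0.0266 ms = 0.0266e3 us = 26.6
  10.6 us → 10.6
Sum: 70.1 + 4.47 + 26.6 + 10.6 = 111.77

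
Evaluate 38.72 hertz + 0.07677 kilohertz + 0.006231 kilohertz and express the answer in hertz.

In hertz:
  38.72 hertz → 38.72
  0.07677 kilohertz = 0.07677e3 hertz = 76.77
  0.006231 kilohertz = 0.006231e3 hertz = 6.231
Sum: 38.72 + 76.77 + 6.231 = 121.721

121.721 hertz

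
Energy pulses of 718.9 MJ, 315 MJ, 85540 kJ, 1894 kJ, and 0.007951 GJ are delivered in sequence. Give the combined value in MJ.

1129.285 MJ

In MJ:
  718.9 MJ → 718.9
  315 MJ → 315
  85540 kJ = 85540e-3 MJ = 85.54
  1894 kJ = 1894e-3 MJ = 1.894
  0.007951 GJ = 0.007951e3 MJ = 7.951
Sum: 718.9 + 315 + 85.54 + 1.894 + 7.951 = 1129.285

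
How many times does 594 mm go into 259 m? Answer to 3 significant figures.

436

(259) / (594 × 10^-3) = 0.436 × 10^3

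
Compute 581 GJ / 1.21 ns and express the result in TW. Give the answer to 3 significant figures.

480000000 TW

(581 × 10⁹) / (1.21 × 10⁻⁹) = 480.17 × 10¹⁸ W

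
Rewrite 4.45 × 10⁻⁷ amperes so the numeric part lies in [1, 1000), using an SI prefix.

445 nanoamperes

= 445 × 10⁻⁹ amperes; 10⁻⁹ is nano.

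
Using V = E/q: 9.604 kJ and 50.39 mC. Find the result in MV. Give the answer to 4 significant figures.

(9.604 × 10^3) / (50.39 × 10^-3) = 0.190593 × 10^6 V

0.1906 MV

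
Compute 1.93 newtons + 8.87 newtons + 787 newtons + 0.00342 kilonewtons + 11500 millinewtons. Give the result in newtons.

In newtons:
  1.93 newtons → 1.93
  8.87 newtons → 8.87
  787 newtons → 787
  0.00342 kilonewtons = 0.00342 × 10^3 newtons = 3.42
  11500 millinewtons = 11500 × 10^-3 newtons = 11.5
Sum: 1.93 + 8.87 + 787 + 3.42 + 11.5 = 812.72

812.72 newtons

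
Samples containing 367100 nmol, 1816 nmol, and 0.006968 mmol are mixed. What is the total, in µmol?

In µmol:
  367100 nmol = 367100 × 10⁻³ µmol = 367.1
  1816 nmol = 1816 × 10⁻³ µmol = 1.816
  0.006968 mmol = 0.006968 × 10³ µmol = 6.968
Sum: 367.1 + 1.816 + 6.968 = 375.884

375.884 µmol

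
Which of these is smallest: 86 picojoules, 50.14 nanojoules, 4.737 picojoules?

4.737 picojoules

86 picojoules = 0.000000000086 joules
50.14 nanojoules = 0.00000005014 joules
4.737 picojoules = 0.000000000004737 joules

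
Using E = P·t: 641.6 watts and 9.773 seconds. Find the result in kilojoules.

641.6 × 9.773 = 6270.3568 J

6.2703568 kilojoules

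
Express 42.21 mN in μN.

milli = 10^-3, micro = 10^-6; factor is 10^3.
42.21 × 10^3 = 42210

42210 μN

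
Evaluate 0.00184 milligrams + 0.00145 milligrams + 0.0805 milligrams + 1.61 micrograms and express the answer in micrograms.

In micrograms:
  0.00184 milligrams = 0.00184 × 10³ micrograms = 1.84
  0.00145 milligrams = 0.00145 × 10³ micrograms = 1.45
  0.0805 milligrams = 0.0805 × 10³ micrograms = 80.5
  1.61 micrograms → 1.61
Sum: 1.84 + 1.45 + 80.5 + 1.61 = 85.4

85.4 micrograms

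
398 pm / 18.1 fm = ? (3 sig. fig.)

22000

(398e-12) / (18.1e-15) = 21.99e3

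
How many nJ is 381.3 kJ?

381300000000000 nJ

kilo = 10^3, nano = 10^-9; factor is 10^12.
381.3 × 10^12 = 381300000000000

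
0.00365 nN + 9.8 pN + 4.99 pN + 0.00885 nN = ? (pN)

27.29 pN

In pN:
  0.00365 nN = 0.00365e3 pN = 3.65
  9.8 pN → 9.8
  4.99 pN → 4.99
  0.00885 nN = 0.00885e3 pN = 8.85
Sum: 3.65 + 9.8 + 4.99 + 8.85 = 27.29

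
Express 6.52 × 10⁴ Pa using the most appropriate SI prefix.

= 65.2 × 10³ Pa; 10³ is kilo.

65.2 kPa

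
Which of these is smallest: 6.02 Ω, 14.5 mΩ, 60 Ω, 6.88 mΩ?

6.02 Ω = 6.02 Ω
14.5 mΩ = 0.0145 Ω
60 Ω = 60 Ω
6.88 mΩ = 0.00688 Ω

6.88 mΩ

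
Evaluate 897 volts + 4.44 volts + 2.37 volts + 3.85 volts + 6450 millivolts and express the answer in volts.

In volts:
  897 volts → 897
  4.44 volts → 4.44
  2.37 volts → 2.37
  3.85 volts → 3.85
  6450 millivolts = 6450 × 10⁻³ volts = 6.45
Sum: 897 + 4.44 + 2.37 + 3.85 + 6.45 = 914.11

914.11 volts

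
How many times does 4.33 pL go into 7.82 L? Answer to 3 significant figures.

(7.82) / (4.33e-12) = 1.806e12

1810000000000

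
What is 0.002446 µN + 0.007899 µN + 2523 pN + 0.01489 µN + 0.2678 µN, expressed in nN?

295.558 nN

In nN:
  0.002446 µN = 0.002446e3 nN = 2.446
  0.007899 µN = 0.007899e3 nN = 7.899
  2523 pN = 2523e-3 nN = 2.523
  0.01489 µN = 0.01489e3 nN = 14.89
  0.2678 µN = 0.2678e3 nN = 267.8
Sum: 2.446 + 7.899 + 2.523 + 14.89 + 267.8 = 295.558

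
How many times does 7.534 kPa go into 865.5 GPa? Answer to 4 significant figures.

(865.5 × 10^9) / (7.534 × 10^3) = 114.88 × 10^6

114900000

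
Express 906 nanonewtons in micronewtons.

0.906 micronewtons

nano = 10⁻⁹, micro = 10⁻⁶; factor is 10⁻³.
906 × 10⁻³ = 0.906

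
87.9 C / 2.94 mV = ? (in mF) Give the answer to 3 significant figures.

29900000 mF

(87.9) / (2.94 × 10^-3) = 29.898 × 10^3 F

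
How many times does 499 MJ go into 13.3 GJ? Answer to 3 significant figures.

26.7

(13.3 × 10^9) / (499 × 10^6) = 0.02665 × 10^3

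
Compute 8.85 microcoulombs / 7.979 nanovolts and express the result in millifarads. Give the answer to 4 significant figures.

1109000 millifarads

(8.85 × 10^-6) / (7.979 × 10^-9) = 1.10916 × 10^3 F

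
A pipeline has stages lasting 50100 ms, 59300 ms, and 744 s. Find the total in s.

853.4 s

In s:
  50100 ms = 50100 × 10^-3 s = 50.1
  59300 ms = 59300 × 10^-3 s = 59.3
  744 s → 744
Sum: 50.1 + 59.3 + 744 = 853.4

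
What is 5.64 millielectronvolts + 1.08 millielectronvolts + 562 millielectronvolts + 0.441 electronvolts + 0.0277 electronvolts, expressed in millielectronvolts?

1037.42 millielectronvolts

In millielectronvolts:
  5.64 millielectronvolts → 5.64
  1.08 millielectronvolts → 1.08
  562 millielectronvolts → 562
  0.441 electronvolts = 0.441 × 10^3 millielectronvolts = 441
  0.0277 electronvolts = 0.0277 × 10^3 millielectronvolts = 27.7
Sum: 5.64 + 1.08 + 562 + 441 + 27.7 = 1037.42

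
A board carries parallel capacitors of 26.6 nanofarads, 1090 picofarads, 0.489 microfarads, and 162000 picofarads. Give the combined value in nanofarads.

In nanofarads:
  26.6 nanofarads → 26.6
  1090 picofarads = 1090 × 10⁻³ nanofarads = 1.09
  0.489 microfarads = 0.489 × 10³ nanofarads = 489
  162000 picofarads = 162000 × 10⁻³ nanofarads = 162
Sum: 26.6 + 1.09 + 489 + 162 = 678.69

678.69 nanofarads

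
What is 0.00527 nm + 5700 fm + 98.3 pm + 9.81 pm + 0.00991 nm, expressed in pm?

In pm:
  0.00527 nm = 0.00527 × 10³ pm = 5.27
  5700 fm = 5700 × 10⁻³ pm = 5.7
  98.3 pm → 98.3
  9.81 pm → 9.81
  0.00991 nm = 0.00991 × 10³ pm = 9.91
Sum: 5.27 + 5.7 + 98.3 + 9.81 + 9.91 = 128.99

128.99 pm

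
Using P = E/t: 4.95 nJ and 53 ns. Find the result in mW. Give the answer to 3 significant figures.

93.4 mW

(4.95 × 10^-9) / (53 × 10^-9) = 0.093396 W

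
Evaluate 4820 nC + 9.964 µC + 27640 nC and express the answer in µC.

In µC:
  4820 nC = 4820 × 10^-3 µC = 4.82
  9.964 µC → 9.964
  27640 nC = 27640 × 10^-3 µC = 27.64
Sum: 4.82 + 9.964 + 27.64 = 42.424

42.424 µC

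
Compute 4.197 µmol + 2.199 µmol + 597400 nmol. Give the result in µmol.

603.796 µmol

In µmol:
  4.197 µmol → 4.197
  2.199 µmol → 2.199
  597400 nmol = 597400 × 10⁻³ µmol = 597.4
Sum: 4.197 + 2.199 + 597.4 = 603.796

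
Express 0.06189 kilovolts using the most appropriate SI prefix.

61.89 volts

= 61.89 volts; mantissa already in [1, 1000).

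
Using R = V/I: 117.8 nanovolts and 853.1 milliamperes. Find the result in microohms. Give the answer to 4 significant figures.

(117.8 × 10⁻⁹) / (853.1 × 10⁻³) = 0.138085 × 10⁻⁶ Ω

0.1381 microohms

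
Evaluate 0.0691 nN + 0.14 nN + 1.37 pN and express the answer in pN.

210.47 pN

In pN:
  0.0691 nN = 0.0691e3 pN = 69.1
  0.14 nN = 0.14e3 pN = 140
  1.37 pN → 1.37
Sum: 69.1 + 140 + 1.37 = 210.47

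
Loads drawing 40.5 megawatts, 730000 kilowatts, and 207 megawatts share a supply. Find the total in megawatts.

In megawatts:
  40.5 megawatts → 40.5
  730000 kilowatts = 730000e-3 megawatts = 730
  207 megawatts → 207
Sum: 40.5 + 730 + 207 = 977.5

977.5 megawatts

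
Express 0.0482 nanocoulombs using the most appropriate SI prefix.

= 48.2 × 10^-12 coulombs; 10^-12 is pico.

48.2 picocoulombs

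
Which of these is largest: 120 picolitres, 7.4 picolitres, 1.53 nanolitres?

1.53 nanolitres

120 picolitres = 0.00000000012 litres
7.4 picolitres = 0.0000000000074 litres
1.53 nanolitres = 0.00000000153 litres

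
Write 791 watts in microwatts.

791000000 microwatts

(no prefix) = 10⁰, micro = 10⁻⁶; factor is 10⁶.
791 × 10⁶ = 791000000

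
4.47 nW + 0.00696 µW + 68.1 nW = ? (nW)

79.53 nW

In nW:
  4.47 nW → 4.47
  0.00696 µW = 0.00696 × 10³ nW = 6.96
  68.1 nW → 68.1
Sum: 4.47 + 6.96 + 68.1 = 79.53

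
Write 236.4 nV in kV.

nano = 1e-9, kilo = 1e3; factor is 1e-12.
236.4 × 1e-12 = 0.0000000002364

0.0000000002364 kV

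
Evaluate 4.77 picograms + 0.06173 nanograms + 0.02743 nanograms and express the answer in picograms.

In picograms:
  4.77 picograms → 4.77
  0.06173 nanograms = 0.06173 × 10^3 picograms = 61.73
  0.02743 nanograms = 0.02743 × 10^3 picograms = 27.43
Sum: 4.77 + 61.73 + 27.43 = 93.93

93.93 picograms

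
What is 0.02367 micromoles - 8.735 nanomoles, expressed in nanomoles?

14.935 nanomoles

In nanomoles:
  0.02367 micromoles = 0.02367 × 10³ nanomoles = 23.67
  8.735 nanomoles → 8.735
Difference: 23.67 - 8.735 = 14.935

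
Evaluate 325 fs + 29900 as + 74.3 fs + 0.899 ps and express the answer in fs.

In fs:
  325 fs → 325
  29900 as = 29900 × 10^-3 fs = 29.9
  74.3 fs → 74.3
  0.899 ps = 0.899 × 10^3 fs = 899
Sum: 325 + 29.9 + 74.3 + 899 = 1328.2

1328.2 fs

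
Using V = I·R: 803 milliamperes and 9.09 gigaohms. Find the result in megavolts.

803e-3 × 9.09e9 = 7299.27e6 V

7299.27 megavolts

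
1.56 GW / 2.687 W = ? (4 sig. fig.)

(1.56 × 10^9) / (2.687) = 0.58057 × 10^9

580600000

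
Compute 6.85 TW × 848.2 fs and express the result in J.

6.85e12 × 848.2e-15 = 5810.17e-3 J

5.81017 J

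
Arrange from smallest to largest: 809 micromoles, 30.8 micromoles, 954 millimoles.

30.8 micromoles < 809 micromoles < 954 millimoles

809 micromoles = 0.000809 moles
30.8 micromoles = 0.0000308 moles
954 millimoles = 0.954 moles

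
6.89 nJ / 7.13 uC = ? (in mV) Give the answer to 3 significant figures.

0.966 mV

(6.89e-9) / (7.13e-6) = 0.96634e-3 V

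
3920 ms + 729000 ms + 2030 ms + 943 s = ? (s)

In s:
  3920 ms = 3920e-3 s = 3.92
  729000 ms = 729000e-3 s = 729
  2030 ms = 2030e-3 s = 2.03
  943 s → 943
Sum: 3.92 + 729 + 2.03 + 943 = 1677.95

1677.95 s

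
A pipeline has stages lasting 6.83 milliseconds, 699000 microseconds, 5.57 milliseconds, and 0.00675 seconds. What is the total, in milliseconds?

718.15 milliseconds

In milliseconds:
  6.83 milliseconds → 6.83
  699000 microseconds = 699000 × 10⁻³ milliseconds = 699
  5.57 milliseconds → 5.57
  0.00675 seconds = 0.00675 × 10³ milliseconds = 6.75
Sum: 6.83 + 699 + 5.57 + 6.75 = 718.15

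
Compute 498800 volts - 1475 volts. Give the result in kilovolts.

In kilovolts:
  498800 volts = 498800 × 10^-3 kilovolts = 498.8
  1475 volts = 1475 × 10^-3 kilovolts = 1.475
Difference: 498.8 - 1.475 = 497.325

497.325 kilovolts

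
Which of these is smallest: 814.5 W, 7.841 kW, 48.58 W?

48.58 W

814.5 W = 814.5 W
7.841 kW = 7841 W
48.58 W = 48.58 W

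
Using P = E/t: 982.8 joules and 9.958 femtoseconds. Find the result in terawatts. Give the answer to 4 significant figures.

98690 terawatts

(982.8) / (9.958 × 10^-15) = 98.6945 × 10^15 W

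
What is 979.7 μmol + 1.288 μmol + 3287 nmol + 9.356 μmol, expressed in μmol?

993.631 μmol

In μmol:
  979.7 μmol → 979.7
  1.288 μmol → 1.288
  3287 nmol = 3287 × 10^-3 μmol = 3.287
  9.356 μmol → 9.356
Sum: 979.7 + 1.288 + 3.287 + 9.356 = 993.631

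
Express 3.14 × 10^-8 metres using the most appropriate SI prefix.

31.4 nanometres

= 31.4 × 10^-9 metres; 10^-9 is nano.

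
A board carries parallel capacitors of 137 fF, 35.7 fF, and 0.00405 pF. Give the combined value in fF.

In fF:
  137 fF → 137
  35.7 fF → 35.7
  0.00405 pF = 0.00405 × 10³ fF = 4.05
Sum: 137 + 35.7 + 4.05 = 176.75

176.75 fF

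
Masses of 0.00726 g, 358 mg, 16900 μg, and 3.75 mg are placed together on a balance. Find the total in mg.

In mg:
  0.00726 g = 0.00726e3 mg = 7.26
  358 mg → 358
  16900 μg = 16900e-3 mg = 16.9
  3.75 mg → 3.75
Sum: 7.26 + 358 + 16.9 + 3.75 = 385.91

385.91 mg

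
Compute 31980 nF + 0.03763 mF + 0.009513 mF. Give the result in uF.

79.123 uF

In uF:
  31980 nF = 31980 × 10^-3 uF = 31.98
  0.03763 mF = 0.03763 × 10^3 uF = 37.63
  0.009513 mF = 0.009513 × 10^3 uF = 9.513
Sum: 31.98 + 37.63 + 9.513 = 79.123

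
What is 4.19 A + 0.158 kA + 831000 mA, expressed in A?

In A:
  4.19 A → 4.19
  0.158 kA = 0.158e3 A = 158
  831000 mA = 831000e-3 A = 831
Sum: 4.19 + 158 + 831 = 993.19

993.19 A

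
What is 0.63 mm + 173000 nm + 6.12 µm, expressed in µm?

In µm:
  0.63 mm = 0.63 × 10³ µm = 630
  173000 nm = 173000 × 10⁻³ µm = 173
  6.12 µm → 6.12
Sum: 630 + 173 + 6.12 = 809.12

809.12 µm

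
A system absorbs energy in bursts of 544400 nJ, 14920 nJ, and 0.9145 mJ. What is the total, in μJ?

In μJ:
  544400 nJ = 544400 × 10^-3 μJ = 544.4
  14920 nJ = 14920 × 10^-3 μJ = 14.92
  0.9145 mJ = 0.9145 × 10^3 μJ = 914.5
Sum: 544.4 + 14.92 + 914.5 = 1473.82

1473.82 μJ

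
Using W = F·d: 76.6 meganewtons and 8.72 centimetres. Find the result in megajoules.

6.67952 megajoules

76.6 × 10⁶ × 8.72 × 10⁻² = 667.952 × 10⁴ J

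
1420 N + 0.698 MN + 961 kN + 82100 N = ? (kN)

1742.52 kN

In kN:
  1420 N = 1420e-3 kN = 1.42
  0.698 MN = 0.698e3 kN = 698
  961 kN → 961
  82100 N = 82100e-3 kN = 82.1
Sum: 1.42 + 698 + 961 + 82.1 = 1742.52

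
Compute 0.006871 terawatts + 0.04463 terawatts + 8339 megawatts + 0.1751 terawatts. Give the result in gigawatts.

234.94 gigawatts

In gigawatts:
  0.006871 terawatts = 0.006871e3 gigawatts = 6.871
  0.04463 terawatts = 0.04463e3 gigawatts = 44.63
  8339 megawatts = 8339e-3 gigawatts = 8.339
  0.1751 terawatts = 0.1751e3 gigawatts = 175.1
Sum: 6.871 + 44.63 + 8.339 + 175.1 = 234.94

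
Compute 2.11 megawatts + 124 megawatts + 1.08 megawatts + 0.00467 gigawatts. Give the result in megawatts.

131.86 megawatts

In megawatts:
  2.11 megawatts → 2.11
  124 megawatts → 124
  1.08 megawatts → 1.08
  0.00467 gigawatts = 0.00467 × 10^3 megawatts = 4.67
Sum: 2.11 + 124 + 1.08 + 4.67 = 131.86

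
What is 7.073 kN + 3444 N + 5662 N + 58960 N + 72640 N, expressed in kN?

In kN:
  7.073 kN → 7.073
  3444 N = 3444e-3 kN = 3.444
  5662 N = 5662e-3 kN = 5.662
  58960 N = 58960e-3 kN = 58.96
  72640 N = 72640e-3 kN = 72.64
Sum: 7.073 + 3.444 + 5.662 + 58.96 + 72.64 = 147.779

147.779 kN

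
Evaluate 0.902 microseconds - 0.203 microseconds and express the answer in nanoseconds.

In nanoseconds:
  0.902 microseconds = 0.902e3 nanoseconds = 902
  0.203 microseconds = 0.203e3 nanoseconds = 203
Difference: 902 - 203 = 699

699 nanoseconds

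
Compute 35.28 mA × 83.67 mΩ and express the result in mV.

35.28e-3 × 83.67e-3 = 2951.8776e-6 V

2.9518776 mV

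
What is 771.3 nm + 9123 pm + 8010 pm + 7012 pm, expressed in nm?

795.445 nm

In nm:
  771.3 nm → 771.3
  9123 pm = 9123 × 10^-3 nm = 9.123
  8010 pm = 8010 × 10^-3 nm = 8.01
  7012 pm = 7012 × 10^-3 nm = 7.012
Sum: 771.3 + 9.123 + 8.01 + 7.012 = 795.445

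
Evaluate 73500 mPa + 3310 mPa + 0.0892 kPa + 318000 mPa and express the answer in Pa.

In Pa:
  73500 mPa = 73500 × 10^-3 Pa = 73.5
  3310 mPa = 3310 × 10^-3 Pa = 3.31
  0.0892 kPa = 0.0892 × 10^3 Pa = 89.2
  318000 mPa = 318000 × 10^-3 Pa = 318
Sum: 73.5 + 3.31 + 89.2 + 318 = 484.01

484.01 Pa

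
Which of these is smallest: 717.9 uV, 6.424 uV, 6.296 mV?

717.9 uV = 0.0007179 V
6.424 uV = 0.000006424 V
6.296 mV = 0.006296 V

6.424 uV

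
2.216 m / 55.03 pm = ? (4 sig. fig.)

(2.216) / (55.03e-12) = 0.040269e12

40270000000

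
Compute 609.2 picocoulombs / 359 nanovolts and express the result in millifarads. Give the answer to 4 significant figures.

1.697 millifarads

(609.2 × 10^-12) / (359 × 10^-9) = 1.69694 × 10^-3 F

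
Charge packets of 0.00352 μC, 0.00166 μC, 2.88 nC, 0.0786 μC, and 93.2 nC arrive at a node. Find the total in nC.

179.86 nC

In nC:
  0.00352 μC = 0.00352 × 10^3 nC = 3.52
  0.00166 μC = 0.00166 × 10^3 nC = 1.66
  2.88 nC → 2.88
  0.0786 μC = 0.0786 × 10^3 nC = 78.6
  93.2 nC → 93.2
Sum: 3.52 + 1.66 + 2.88 + 78.6 + 93.2 = 179.86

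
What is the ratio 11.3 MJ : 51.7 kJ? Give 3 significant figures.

219

(11.3e6) / (51.7e3) = 0.2186e3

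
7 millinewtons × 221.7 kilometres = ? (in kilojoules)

7 × 10^-3 × 221.7 × 10^3 = 1551.9 J

1.5519 kilojoules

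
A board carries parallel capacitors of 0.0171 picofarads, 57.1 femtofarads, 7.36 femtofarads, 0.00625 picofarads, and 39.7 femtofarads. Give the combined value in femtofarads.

127.51 femtofarads

In femtofarads:
  0.0171 picofarads = 0.0171e3 femtofarads = 17.1
  57.1 femtofarads → 57.1
  7.36 femtofarads → 7.36
  0.00625 picofarads = 0.00625e3 femtofarads = 6.25
  39.7 femtofarads → 39.7
Sum: 17.1 + 57.1 + 7.36 + 6.25 + 39.7 = 127.51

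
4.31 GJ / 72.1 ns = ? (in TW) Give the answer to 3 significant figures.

(4.31 × 10^9) / (72.1 × 10^-9) = 0.059778 × 10^18 W

59800 TW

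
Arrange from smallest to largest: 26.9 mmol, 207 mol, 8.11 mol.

26.9 mmol < 8.11 mol < 207 mol

26.9 mmol = 0.0269 mol
207 mol = 207 mol
8.11 mol = 8.11 mol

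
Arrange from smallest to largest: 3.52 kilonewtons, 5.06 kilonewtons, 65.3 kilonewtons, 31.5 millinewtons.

31.5 millinewtons < 3.52 kilonewtons < 5.06 kilonewtons < 65.3 kilonewtons

3.52 kilonewtons = 3520 newtons
5.06 kilonewtons = 5060 newtons
65.3 kilonewtons = 65300 newtons
31.5 millinewtons = 0.0315 newtons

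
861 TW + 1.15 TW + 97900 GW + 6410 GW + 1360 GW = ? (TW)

967.82 TW

In TW:
  861 TW → 861
  1.15 TW → 1.15
  97900 GW = 97900 × 10^-3 TW = 97.9
  6410 GW = 6410 × 10^-3 TW = 6.41
  1360 GW = 1360 × 10^-3 TW = 1.36
Sum: 861 + 1.15 + 97.9 + 6.41 + 1.36 = 967.82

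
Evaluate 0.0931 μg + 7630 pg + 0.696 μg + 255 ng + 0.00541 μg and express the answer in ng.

1057.14 ng

In ng:
  0.0931 μg = 0.0931e3 ng = 93.1
  7630 pg = 7630e-3 ng = 7.63
  0.696 μg = 0.696e3 ng = 696
  255 ng → 255
  0.00541 μg = 0.00541e3 ng = 5.41
Sum: 93.1 + 7.63 + 696 + 255 + 5.41 = 1057.14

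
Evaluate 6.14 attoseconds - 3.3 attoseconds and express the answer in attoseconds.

In attoseconds:
  6.14 attoseconds → 6.14
  3.3 attoseconds → 3.3
Difference: 6.14 - 3.3 = 2.84

2.84 attoseconds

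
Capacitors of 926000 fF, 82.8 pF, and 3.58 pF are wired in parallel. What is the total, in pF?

In pF:
  926000 fF = 926000e-3 pF = 926
  82.8 pF → 82.8
  3.58 pF → 3.58
Sum: 926 + 82.8 + 3.58 = 1012.38

1012.38 pF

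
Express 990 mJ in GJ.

milli = 10⁻³, giga = 10⁹; factor is 10⁻¹².
990 × 10⁻¹² = 0.00000000099

0.00000000099 GJ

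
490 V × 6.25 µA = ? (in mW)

3.0625 mW

490 × 6.25 × 10⁻⁶ = 3062.5 × 10⁻⁶ W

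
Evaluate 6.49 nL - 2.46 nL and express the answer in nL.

In nL:
  6.49 nL → 6.49
  2.46 nL → 2.46
Difference: 6.49 - 2.46 = 4.03

4.03 nL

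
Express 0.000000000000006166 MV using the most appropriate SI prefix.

6.166 nV

= 6.166 × 10⁻⁹ V; 10⁻⁹ is nano.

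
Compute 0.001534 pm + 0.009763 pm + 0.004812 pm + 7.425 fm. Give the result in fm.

23.534 fm

In fm:
  0.001534 pm = 0.001534 × 10³ fm = 1.534
  0.009763 pm = 0.009763 × 10³ fm = 9.763
  0.004812 pm = 0.004812 × 10³ fm = 4.812
  7.425 fm → 7.425
Sum: 1.534 + 9.763 + 4.812 + 7.425 = 23.534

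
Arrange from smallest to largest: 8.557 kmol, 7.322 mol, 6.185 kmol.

8.557 kmol = 8557 mol
7.322 mol = 7.322 mol
6.185 kmol = 6185 mol

7.322 mol < 6.185 kmol < 8.557 kmol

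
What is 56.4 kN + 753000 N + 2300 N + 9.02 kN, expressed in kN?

820.72 kN

In kN:
  56.4 kN → 56.4
  753000 N = 753000e-3 kN = 753
  2300 N = 2300e-3 kN = 2.3
  9.02 kN → 9.02
Sum: 56.4 + 753 + 2.3 + 9.02 = 820.72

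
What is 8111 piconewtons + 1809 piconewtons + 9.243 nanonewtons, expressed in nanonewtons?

In nanonewtons:
  8111 piconewtons = 8111 × 10⁻³ nanonewtons = 8.111
  1809 piconewtons = 1809 × 10⁻³ nanonewtons = 1.809
  9.243 nanonewtons → 9.243
Sum: 8.111 + 1.809 + 9.243 = 19.163

19.163 nanonewtons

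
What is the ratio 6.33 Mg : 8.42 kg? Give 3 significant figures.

(6.33 × 10^6) / (8.42 × 10^3) = 0.7518 × 10^3

752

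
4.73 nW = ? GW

0.00000000000000000473 GW

nano = 10⁻⁹, giga = 10⁹; factor is 10⁻¹⁸.
4.73 × 10⁻¹⁸ = 0.00000000000000000473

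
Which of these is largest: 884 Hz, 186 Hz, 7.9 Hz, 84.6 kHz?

884 Hz = 884 Hz
186 Hz = 186 Hz
7.9 Hz = 7.9 Hz
84.6 kHz = 84600 Hz

84.6 kHz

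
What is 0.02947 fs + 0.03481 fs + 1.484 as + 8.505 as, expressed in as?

74.269 as

In as:
  0.02947 fs = 0.02947e3 as = 29.47
  0.03481 fs = 0.03481e3 as = 34.81
  1.484 as → 1.484
  8.505 as → 8.505
Sum: 29.47 + 34.81 + 1.484 + 8.505 = 74.269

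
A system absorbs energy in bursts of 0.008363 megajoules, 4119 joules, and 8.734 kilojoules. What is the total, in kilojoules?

In kilojoules:
  0.008363 megajoules = 0.008363e3 kilojoules = 8.363
  4119 joules = 4119e-3 kilojoules = 4.119
  8.734 kilojoules → 8.734
Sum: 8.363 + 4.119 + 8.734 = 21.216

21.216 kilojoules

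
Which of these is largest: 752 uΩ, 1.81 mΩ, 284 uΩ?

1.81 mΩ

752 uΩ = 0.000752 Ω
1.81 mΩ = 0.00181 Ω
284 uΩ = 0.000284 Ω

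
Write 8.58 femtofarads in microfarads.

0.00000000858 microfarads

femto = 10^-15, micro = 10^-6; factor is 10^-9.
8.58 × 10^-9 = 0.00000000858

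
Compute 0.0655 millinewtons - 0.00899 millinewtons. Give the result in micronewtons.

56.51 micronewtons

In micronewtons:
  0.0655 millinewtons = 0.0655 × 10³ micronewtons = 65.5
  0.00899 millinewtons = 0.00899 × 10³ micronewtons = 8.99
Difference: 65.5 - 8.99 = 56.51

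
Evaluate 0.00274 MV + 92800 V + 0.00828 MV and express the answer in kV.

103.82 kV

In kV:
  0.00274 MV = 0.00274e3 kV = 2.74
  92800 V = 92800e-3 kV = 92.8
  0.00828 MV = 0.00828e3 kV = 8.28
Sum: 2.74 + 92.8 + 8.28 = 103.82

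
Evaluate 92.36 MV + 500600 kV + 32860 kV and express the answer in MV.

In MV:
  92.36 MV → 92.36
  500600 kV = 500600 × 10⁻³ MV = 500.6
  32860 kV = 32860 × 10⁻³ MV = 32.86
Sum: 92.36 + 500.6 + 32.86 = 625.82

625.82 MV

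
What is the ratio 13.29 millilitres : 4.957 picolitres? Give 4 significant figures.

2681000000

(13.29e-3) / (4.957e-12) = 2.6811e9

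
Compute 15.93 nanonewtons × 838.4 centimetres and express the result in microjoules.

15.93e-9 × 838.4e-2 = 13355.712e-11 J

0.13355712 microjoules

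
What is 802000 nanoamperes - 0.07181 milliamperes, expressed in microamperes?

In microamperes:
  802000 nanoamperes = 802000e-3 microamperes = 802
  0.07181 milliamperes = 0.07181e3 microamperes = 71.81
Difference: 802 - 71.81 = 730.19

730.19 microamperes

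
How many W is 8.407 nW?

0.000000008407 W

nano = 10^-9, (no prefix) = 10^0; factor is 10^-9.
8.407 × 10^-9 = 0.000000008407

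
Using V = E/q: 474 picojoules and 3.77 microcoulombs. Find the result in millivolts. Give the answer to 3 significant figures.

(474e-12) / (3.77e-6) = 125.73e-6 V

0.126 millivolts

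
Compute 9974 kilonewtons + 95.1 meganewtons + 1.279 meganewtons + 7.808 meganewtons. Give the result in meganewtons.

In meganewtons:
  9974 kilonewtons = 9974e-3 meganewtons = 9.974
  95.1 meganewtons → 95.1
  1.279 meganewtons → 1.279
  7.808 meganewtons → 7.808
Sum: 9.974 + 95.1 + 1.279 + 7.808 = 114.161

114.161 meganewtons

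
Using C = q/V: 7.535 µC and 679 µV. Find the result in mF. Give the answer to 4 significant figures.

11.10 mF

(7.535 × 10^-6) / (679 × 10^-6) = 0.0110972 F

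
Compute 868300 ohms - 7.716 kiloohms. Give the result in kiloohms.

860.584 kiloohms

In kiloohms:
  868300 ohms = 868300e-3 kiloohms = 868.3
  7.716 kiloohms → 7.716
Difference: 868.3 - 7.716 = 860.584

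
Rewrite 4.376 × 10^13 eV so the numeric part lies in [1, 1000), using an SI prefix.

= 43.76 × 10^12 eV; 10^12 is tera.

43.76 TeV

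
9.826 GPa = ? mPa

9826000000000 mPa

giga = 10^9, milli = 10^-3; factor is 10^12.
9.826 × 10^12 = 9826000000000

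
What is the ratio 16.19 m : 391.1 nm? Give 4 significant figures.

(16.19) / (391.1 × 10^-9) = 0.041396 × 10^9

41400000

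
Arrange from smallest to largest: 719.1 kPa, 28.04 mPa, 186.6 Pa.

28.04 mPa < 186.6 Pa < 719.1 kPa

719.1 kPa = 719100 Pa
28.04 mPa = 0.02804 Pa
186.6 Pa = 186.6 Pa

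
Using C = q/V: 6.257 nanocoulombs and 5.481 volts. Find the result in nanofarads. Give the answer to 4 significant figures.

(6.257 × 10⁻⁹) / (5.481) = 1.14158 × 10⁻⁹ F

1.142 nanofarads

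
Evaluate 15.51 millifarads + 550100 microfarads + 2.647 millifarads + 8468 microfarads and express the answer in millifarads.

576.725 millifarads

In millifarads:
  15.51 millifarads → 15.51
  550100 microfarads = 550100e-3 millifarads = 550.1
  2.647 millifarads → 2.647
  8468 microfarads = 8468e-3 millifarads = 8.468
Sum: 15.51 + 550.1 + 2.647 + 8.468 = 576.725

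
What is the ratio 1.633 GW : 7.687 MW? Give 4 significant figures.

(1.633 × 10⁹) / (7.687 × 10⁶) = 0.21244 × 10³

212.4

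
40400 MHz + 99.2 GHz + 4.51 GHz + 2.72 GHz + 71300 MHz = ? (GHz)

In GHz:
  40400 MHz = 40400 × 10⁻³ GHz = 40.4
  99.2 GHz → 99.2
  4.51 GHz → 4.51
  2.72 GHz → 2.72
  71300 MHz = 71300 × 10⁻³ GHz = 71.3
Sum: 40.4 + 99.2 + 4.51 + 2.72 + 71.3 = 218.13

218.13 GHz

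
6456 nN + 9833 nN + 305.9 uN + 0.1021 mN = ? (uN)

In uN:
  6456 nN = 6456e-3 uN = 6.456
  9833 nN = 9833e-3 uN = 9.833
  305.9 uN → 305.9
  0.1021 mN = 0.1021e3 uN = 102.1
Sum: 6.456 + 9.833 + 305.9 + 102.1 = 424.289

424.289 uN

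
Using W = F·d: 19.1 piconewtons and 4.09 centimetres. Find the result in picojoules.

19.1e-12 × 4.09e-2 = 78.119e-14 J

0.78119 picojoules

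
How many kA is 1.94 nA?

0.00000000000194 kA

nano = 1e-9, kilo = 1e3; factor is 1e-12.
1.94 × 1e-12 = 0.00000000000194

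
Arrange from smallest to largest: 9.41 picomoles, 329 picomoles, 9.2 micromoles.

9.41 picomoles = 0.00000000000941 moles
329 picomoles = 0.000000000329 moles
9.2 micromoles = 0.0000092 moles

9.41 picomoles < 329 picomoles < 9.2 micromoles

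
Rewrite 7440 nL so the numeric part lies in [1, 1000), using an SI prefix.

= 7.44 × 10⁻⁶ L; 10⁻⁶ is micro.

7.44 µL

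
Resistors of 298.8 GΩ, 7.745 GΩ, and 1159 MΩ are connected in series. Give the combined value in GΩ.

307.704 GΩ

In GΩ:
  298.8 GΩ → 298.8
  7.745 GΩ → 7.745
  1159 MΩ = 1159 × 10^-3 GΩ = 1.159
Sum: 298.8 + 7.745 + 1.159 = 307.704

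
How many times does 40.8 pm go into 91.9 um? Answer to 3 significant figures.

(91.9e-6) / (40.8e-12) = 2.252e6

2250000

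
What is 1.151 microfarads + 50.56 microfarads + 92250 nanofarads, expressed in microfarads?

143.961 microfarads

In microfarads:
  1.151 microfarads → 1.151
  50.56 microfarads → 50.56
  92250 nanofarads = 92250e-3 microfarads = 92.25
Sum: 1.151 + 50.56 + 92.25 = 143.961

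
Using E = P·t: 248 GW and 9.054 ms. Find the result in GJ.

248e9 × 9.054e-3 = 2245.392e6 J

2.245392 GJ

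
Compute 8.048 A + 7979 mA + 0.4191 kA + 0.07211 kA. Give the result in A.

507.237 A

In A:
  8.048 A → 8.048
  7979 mA = 7979 × 10^-3 A = 7.979
  0.4191 kA = 0.4191 × 10^3 A = 419.1
  0.07211 kA = 0.07211 × 10^3 A = 72.11
Sum: 8.048 + 7.979 + 419.1 + 72.11 = 507.237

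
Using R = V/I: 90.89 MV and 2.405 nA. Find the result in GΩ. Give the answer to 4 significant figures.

37790000 GΩ

(90.89e6) / (2.405e-9) = 37.7921e15 Ω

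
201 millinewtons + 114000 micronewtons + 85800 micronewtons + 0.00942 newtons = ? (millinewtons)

410.22 millinewtons

In millinewtons:
  201 millinewtons → 201
  114000 micronewtons = 114000e-3 millinewtons = 114
  85800 micronewtons = 85800e-3 millinewtons = 85.8
  0.00942 newtons = 0.00942e3 millinewtons = 9.42
Sum: 201 + 114 + 85.8 + 9.42 = 410.22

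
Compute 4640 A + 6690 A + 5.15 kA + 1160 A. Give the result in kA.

17.64 kA

In kA:
  4640 A = 4640e-3 kA = 4.64
  6690 A = 6690e-3 kA = 6.69
  5.15 kA → 5.15
  1160 A = 1160e-3 kA = 1.16
Sum: 4.64 + 6.69 + 5.15 + 1.16 = 17.64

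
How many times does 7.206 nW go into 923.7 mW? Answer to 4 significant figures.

(923.7 × 10⁻³) / (7.206 × 10⁻⁹) = 128.18 × 10⁶

128200000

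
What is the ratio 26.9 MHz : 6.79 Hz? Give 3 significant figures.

3960000

(26.9e6) / (6.79) = 3.962e6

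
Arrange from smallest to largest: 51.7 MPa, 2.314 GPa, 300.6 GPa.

51.7 MPa < 2.314 GPa < 300.6 GPa

51.7 MPa = 51700000 Pa
2.314 GPa = 2314000000 Pa
300.6 GPa = 300600000000 Pa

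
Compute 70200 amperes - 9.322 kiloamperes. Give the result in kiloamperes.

In kiloamperes:
  70200 amperes = 70200 × 10⁻³ kiloamperes = 70.2
  9.322 kiloamperes → 9.322
Difference: 70.2 - 9.322 = 60.878

60.878 kiloamperes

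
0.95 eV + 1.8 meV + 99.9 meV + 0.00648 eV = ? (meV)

1058.18 meV

In meV:
  0.95 eV = 0.95 × 10³ meV = 950
  1.8 meV → 1.8
  99.9 meV → 99.9
  0.00648 eV = 0.00648 × 10³ meV = 6.48
Sum: 950 + 1.8 + 99.9 + 6.48 = 1058.18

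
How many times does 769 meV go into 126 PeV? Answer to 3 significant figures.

(126 × 10^15) / (769 × 10^-3) = 0.1638 × 10^18

164000000000000000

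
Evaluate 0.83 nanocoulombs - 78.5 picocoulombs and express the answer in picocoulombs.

In picocoulombs:
  0.83 nanocoulombs = 0.83 × 10³ picocoulombs = 830
  78.5 picocoulombs → 78.5
Difference: 830 - 78.5 = 751.5

751.5 picocoulombs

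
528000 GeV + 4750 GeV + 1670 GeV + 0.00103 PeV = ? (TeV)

In TeV:
  528000 GeV = 528000 × 10⁻³ TeV = 528
  4750 GeV = 4750 × 10⁻³ TeV = 4.75
  1670 GeV = 1670 × 10⁻³ TeV = 1.67
  0.00103 PeV = 0.00103 × 10³ TeV = 1.03
Sum: 528 + 4.75 + 1.67 + 1.03 = 535.45

535.45 TeV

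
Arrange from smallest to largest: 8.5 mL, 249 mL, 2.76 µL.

2.76 µL < 8.5 mL < 249 mL

8.5 mL = 0.0085 L
249 mL = 0.249 L
2.76 µL = 0.00000276 L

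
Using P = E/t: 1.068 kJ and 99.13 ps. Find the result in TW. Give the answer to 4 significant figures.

(1.068 × 10³) / (99.13 × 10⁻¹²) = 0.0107737 × 10¹⁵ W

10.77 TW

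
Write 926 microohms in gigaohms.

micro = 10^-6, giga = 10^9; factor is 10^-15.
926 × 10^-15 = 0.000000000000926

0.000000000000926 gigaohms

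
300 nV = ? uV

0.3 uV

nano = 1e-9, micro = 1e-6; factor is 1e-3.
300 × 1e-3 = 0.3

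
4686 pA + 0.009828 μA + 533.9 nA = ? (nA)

In nA:
  4686 pA = 4686 × 10^-3 nA = 4.686
  0.009828 μA = 0.009828 × 10^3 nA = 9.828
  533.9 nA → 533.9
Sum: 4.686 + 9.828 + 533.9 = 548.414

548.414 nA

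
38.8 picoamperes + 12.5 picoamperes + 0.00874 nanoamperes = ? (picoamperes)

60.04 picoamperes

In picoamperes:
  38.8 picoamperes → 38.8
  12.5 picoamperes → 12.5
  0.00874 nanoamperes = 0.00874e3 picoamperes = 8.74
Sum: 38.8 + 12.5 + 8.74 = 60.04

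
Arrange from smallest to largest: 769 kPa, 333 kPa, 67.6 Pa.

67.6 Pa < 333 kPa < 769 kPa

769 kPa = 769000 Pa
333 kPa = 333000 Pa
67.6 Pa = 67.6 Pa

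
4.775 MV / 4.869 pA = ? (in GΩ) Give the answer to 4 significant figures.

980700000 GΩ

(4.775 × 10^6) / (4.869 × 10^-12) = 0.980694 × 10^18 Ω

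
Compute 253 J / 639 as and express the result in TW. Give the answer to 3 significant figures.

396000 TW

(253) / (639 × 10^-18) = 0.39593 × 10^18 W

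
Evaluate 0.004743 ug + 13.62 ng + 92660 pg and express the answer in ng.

In ng:
  0.004743 ug = 0.004743e3 ng = 4.743
  13.62 ng → 13.62
  92660 pg = 92660e-3 ng = 92.66
Sum: 4.743 + 13.62 + 92.66 = 111.023

111.023 ng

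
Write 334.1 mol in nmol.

334100000000 nmol

(no prefix) = 1e0, nano = 1e-9; factor is 1e9.
334.1 × 1e9 = 334100000000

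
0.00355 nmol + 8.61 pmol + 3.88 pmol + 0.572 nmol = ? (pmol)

588.04 pmol

In pmol:
  0.00355 nmol = 0.00355e3 pmol = 3.55
  8.61 pmol → 8.61
  3.88 pmol → 3.88
  0.572 nmol = 0.572e3 pmol = 572
Sum: 3.55 + 8.61 + 3.88 + 572 = 588.04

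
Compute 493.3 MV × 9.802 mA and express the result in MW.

4.8353266 MW

493.3 × 10^6 × 9.802 × 10^-3 = 4835.3266 × 10^3 W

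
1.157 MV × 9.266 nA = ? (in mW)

10.720762 mW

1.157e6 × 9.266e-9 = 10.720762e-3 W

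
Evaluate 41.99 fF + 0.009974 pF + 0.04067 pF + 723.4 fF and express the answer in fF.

816.034 fF

In fF:
  41.99 fF → 41.99
  0.009974 pF = 0.009974 × 10³ fF = 9.974
  0.04067 pF = 0.04067 × 10³ fF = 40.67
  723.4 fF → 723.4
Sum: 41.99 + 9.974 + 40.67 + 723.4 = 816.034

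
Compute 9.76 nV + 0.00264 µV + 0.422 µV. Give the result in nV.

In nV:
  9.76 nV → 9.76
  0.00264 µV = 0.00264 × 10³ nV = 2.64
  0.422 µV = 0.422 × 10³ nV = 422
Sum: 9.76 + 2.64 + 422 = 434.4

434.4 nV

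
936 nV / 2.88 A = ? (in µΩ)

0.325 µΩ

(936 × 10⁻⁹) / (2.88) = 325 × 10⁻⁹ Ω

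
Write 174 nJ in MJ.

nano = 1e-9, mega = 1e6; factor is 1e-15.
174 × 1e-15 = 0.000000000000174

0.000000000000174 MJ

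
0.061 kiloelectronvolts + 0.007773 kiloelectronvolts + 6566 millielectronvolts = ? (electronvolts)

In electronvolts:
  0.061 kiloelectronvolts = 0.061e3 electronvolts = 61
  0.007773 kiloelectronvolts = 0.007773e3 electronvolts = 7.773
  6566 millielectronvolts = 6566e-3 electronvolts = 6.566
Sum: 61 + 7.773 + 6.566 = 75.339

75.339 electronvolts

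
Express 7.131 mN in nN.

milli = 10⁻³, nano = 10⁻⁹; factor is 10⁶.
7.131 × 10⁶ = 7131000

7131000 nN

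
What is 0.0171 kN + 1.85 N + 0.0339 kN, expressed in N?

52.85 N

In N:
  0.0171 kN = 0.0171e3 N = 17.1
  1.85 N → 1.85
  0.0339 kN = 0.0339e3 N = 33.9
Sum: 17.1 + 1.85 + 33.9 = 52.85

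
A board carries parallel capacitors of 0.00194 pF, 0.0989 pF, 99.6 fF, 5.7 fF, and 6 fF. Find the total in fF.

In fF:
  0.00194 pF = 0.00194 × 10^3 fF = 1.94
  0.0989 pF = 0.0989 × 10^3 fF = 98.9
  99.6 fF → 99.6
  5.7 fF → 5.7
  6 fF → 6
Sum: 1.94 + 98.9 + 99.6 + 5.7 + 6 = 212.14

212.14 fF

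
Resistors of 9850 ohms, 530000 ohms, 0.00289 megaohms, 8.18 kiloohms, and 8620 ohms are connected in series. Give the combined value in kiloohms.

559.54 kiloohms

In kiloohms:
  9850 ohms = 9850e-3 kiloohms = 9.85
  530000 ohms = 530000e-3 kiloohms = 530
  0.00289 megaohms = 0.00289e3 kiloohms = 2.89
  8.18 kiloohms → 8.18
  8620 ohms = 8620e-3 kiloohms = 8.62
Sum: 9.85 + 530 + 2.89 + 8.18 + 8.62 = 559.54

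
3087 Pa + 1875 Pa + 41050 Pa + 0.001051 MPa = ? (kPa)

In kPa:
  3087 Pa = 3087 × 10⁻³ kPa = 3.087
  1875 Pa = 1875 × 10⁻³ kPa = 1.875
  41050 Pa = 41050 × 10⁻³ kPa = 41.05
  0.001051 MPa = 0.001051 × 10³ kPa = 1.051
Sum: 3.087 + 1.875 + 41.05 + 1.051 = 47.063

47.063 kPa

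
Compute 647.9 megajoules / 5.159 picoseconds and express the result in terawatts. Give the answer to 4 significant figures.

125600000 terawatts

(647.9 × 10⁶) / (5.159 × 10⁻¹²) = 125.586 × 10¹⁸ W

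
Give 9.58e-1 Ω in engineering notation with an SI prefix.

= 958e-3 Ω; 1e-3 is milli.

958 mΩ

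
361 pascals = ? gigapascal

0.000000361 gigapascals

(no prefix) = 1e0, giga = 1e9; factor is 1e-9.
361 × 1e-9 = 0.000000361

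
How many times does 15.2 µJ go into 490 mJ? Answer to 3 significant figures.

(490 × 10^-3) / (15.2 × 10^-6) = 32.24 × 10^3

32200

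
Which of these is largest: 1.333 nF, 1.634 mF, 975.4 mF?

975.4 mF

1.333 nF = 0.000000001333 F
1.634 mF = 0.001634 F
975.4 mF = 0.9754 F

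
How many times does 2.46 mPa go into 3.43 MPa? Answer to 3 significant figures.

(3.43 × 10^6) / (2.46 × 10^-3) = 1.394 × 10^9

1390000000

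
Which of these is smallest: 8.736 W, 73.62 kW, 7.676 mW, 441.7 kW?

7.676 mW

8.736 W = 8.736 W
73.62 kW = 73620 W
7.676 mW = 0.007676 W
441.7 kW = 441700 W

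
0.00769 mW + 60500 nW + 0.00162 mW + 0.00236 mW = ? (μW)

72.17 μW

In μW:
  0.00769 mW = 0.00769e3 μW = 7.69
  60500 nW = 60500e-3 μW = 60.5
  0.00162 mW = 0.00162e3 μW = 1.62
  0.00236 mW = 0.00236e3 μW = 2.36
Sum: 7.69 + 60.5 + 1.62 + 2.36 = 72.17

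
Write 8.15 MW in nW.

mega = 10⁶, nano = 10⁻⁹; factor is 10¹⁵.
8.15 × 10¹⁵ = 8150000000000000

8150000000000000 nW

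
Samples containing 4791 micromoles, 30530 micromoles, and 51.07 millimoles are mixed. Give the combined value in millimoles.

86.391 millimoles

In millimoles:
  4791 micromoles = 4791e-3 millimoles = 4.791
  30530 micromoles = 30530e-3 millimoles = 30.53
  51.07 millimoles → 51.07
Sum: 4.791 + 30.53 + 51.07 = 86.391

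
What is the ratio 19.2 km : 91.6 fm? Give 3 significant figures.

(19.2 × 10^3) / (91.6 × 10^-15) = 0.2096 × 10^18

210000000000000000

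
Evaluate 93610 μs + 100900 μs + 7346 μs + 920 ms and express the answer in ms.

In ms:
  93610 μs = 93610e-3 ms = 93.61
  100900 μs = 100900e-3 ms = 100.9
  7346 μs = 7346e-3 ms = 7.346
  920 ms → 920
Sum: 93.61 + 100.9 + 7.346 + 920 = 1121.856

1121.856 ms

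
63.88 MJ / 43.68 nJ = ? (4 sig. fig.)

(63.88e6) / (43.68e-9) = 1.4625e15

1462000000000000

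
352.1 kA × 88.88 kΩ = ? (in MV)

31294.648 MV

352.1 × 10^3 × 88.88 × 10^3 = 31294.648 × 10^6 V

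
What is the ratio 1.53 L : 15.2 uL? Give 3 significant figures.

(1.53) / (15.2 × 10⁻⁶) = 0.1007 × 10⁶

101000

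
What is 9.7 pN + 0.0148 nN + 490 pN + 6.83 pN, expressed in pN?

521.33 pN

In pN:
  9.7 pN → 9.7
  0.0148 nN = 0.0148 × 10³ pN = 14.8
  490 pN → 490
  6.83 pN → 6.83
Sum: 9.7 + 14.8 + 490 + 6.83 = 521.33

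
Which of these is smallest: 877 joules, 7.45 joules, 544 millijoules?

544 millijoules

877 joules = 877 joules
7.45 joules = 7.45 joules
544 millijoules = 0.544 joules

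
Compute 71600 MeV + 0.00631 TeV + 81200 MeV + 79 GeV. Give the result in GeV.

In GeV:
  71600 MeV = 71600 × 10⁻³ GeV = 71.6
  0.00631 TeV = 0.00631 × 10³ GeV = 6.31
  81200 MeV = 81200 × 10⁻³ GeV = 81.2
  79 GeV → 79
Sum: 71.6 + 6.31 + 81.2 + 79 = 238.11

238.11 GeV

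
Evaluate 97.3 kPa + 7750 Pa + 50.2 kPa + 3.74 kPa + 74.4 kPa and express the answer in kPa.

In kPa:
  97.3 kPa → 97.3
  7750 Pa = 7750 × 10⁻³ kPa = 7.75
  50.2 kPa → 50.2
  3.74 kPa → 3.74
  74.4 kPa → 74.4
Sum: 97.3 + 7.75 + 50.2 + 3.74 + 74.4 = 233.39

233.39 kPa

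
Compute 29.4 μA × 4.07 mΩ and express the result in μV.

29.4 × 10^-6 × 4.07 × 10^-3 = 119.658 × 10^-9 V

0.119658 μV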